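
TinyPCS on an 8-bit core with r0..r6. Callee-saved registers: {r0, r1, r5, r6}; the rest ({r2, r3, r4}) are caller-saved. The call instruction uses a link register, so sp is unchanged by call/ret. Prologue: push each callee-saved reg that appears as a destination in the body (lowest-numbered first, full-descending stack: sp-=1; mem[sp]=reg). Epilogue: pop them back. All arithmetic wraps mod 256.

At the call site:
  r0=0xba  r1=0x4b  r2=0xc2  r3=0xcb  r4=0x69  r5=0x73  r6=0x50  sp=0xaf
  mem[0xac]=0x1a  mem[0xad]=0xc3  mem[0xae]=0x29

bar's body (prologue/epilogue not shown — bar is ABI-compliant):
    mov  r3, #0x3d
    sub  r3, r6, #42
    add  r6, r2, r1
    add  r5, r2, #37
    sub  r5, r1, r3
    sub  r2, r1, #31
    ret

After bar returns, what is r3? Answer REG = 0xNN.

prologue: push r5 → mem[0xae]=0x73, sp=0xae
prologue: push r6 → mem[0xad]=0x50, sp=0xad
body[0] mov  r3, #0x3d → r3=0x3d
body[1] sub  r3, r6, #42 → r3=0x26
body[2] add  r6, r2, r1 → r6=0x0d
body[3] add  r5, r2, #37 → r5=0xe7
body[4] sub  r5, r1, r3 → r5=0x25
body[5] sub  r2, r1, #31 → r2=0x2c
epilogue: pop r6=0x50, sp=0xae
epilogue: pop r5=0x73, sp=0xaf
r3 is caller-saved → body value

REG = 0x26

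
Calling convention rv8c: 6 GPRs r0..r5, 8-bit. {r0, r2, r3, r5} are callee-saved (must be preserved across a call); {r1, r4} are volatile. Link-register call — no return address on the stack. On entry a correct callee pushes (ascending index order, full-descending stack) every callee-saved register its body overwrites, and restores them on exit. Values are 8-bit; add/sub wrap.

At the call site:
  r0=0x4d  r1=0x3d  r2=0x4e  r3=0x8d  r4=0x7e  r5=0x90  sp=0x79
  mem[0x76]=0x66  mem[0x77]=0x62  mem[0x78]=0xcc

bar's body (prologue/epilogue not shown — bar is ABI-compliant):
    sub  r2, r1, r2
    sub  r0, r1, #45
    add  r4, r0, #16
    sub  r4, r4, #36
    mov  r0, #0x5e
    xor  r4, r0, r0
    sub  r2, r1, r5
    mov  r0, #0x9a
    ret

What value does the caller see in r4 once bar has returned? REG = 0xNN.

prologue: push r0 → mem[0x78]=0x4d, sp=0x78
prologue: push r2 → mem[0x77]=0x4e, sp=0x77
body[0] sub  r2, r1, r2 → r2=0xef
body[1] sub  r0, r1, #45 → r0=0x10
body[2] add  r4, r0, #16 → r4=0x20
body[3] sub  r4, r4, #36 → r4=0xfc
body[4] mov  r0, #0x5e → r0=0x5e
body[5] xor  r4, r0, r0 → r4=0x00
body[6] sub  r2, r1, r5 → r2=0xad
body[7] mov  r0, #0x9a → r0=0x9a
epilogue: pop r2=0x4e, sp=0x78
epilogue: pop r0=0x4d, sp=0x79
r4 is caller-saved → body value

REG = 0x00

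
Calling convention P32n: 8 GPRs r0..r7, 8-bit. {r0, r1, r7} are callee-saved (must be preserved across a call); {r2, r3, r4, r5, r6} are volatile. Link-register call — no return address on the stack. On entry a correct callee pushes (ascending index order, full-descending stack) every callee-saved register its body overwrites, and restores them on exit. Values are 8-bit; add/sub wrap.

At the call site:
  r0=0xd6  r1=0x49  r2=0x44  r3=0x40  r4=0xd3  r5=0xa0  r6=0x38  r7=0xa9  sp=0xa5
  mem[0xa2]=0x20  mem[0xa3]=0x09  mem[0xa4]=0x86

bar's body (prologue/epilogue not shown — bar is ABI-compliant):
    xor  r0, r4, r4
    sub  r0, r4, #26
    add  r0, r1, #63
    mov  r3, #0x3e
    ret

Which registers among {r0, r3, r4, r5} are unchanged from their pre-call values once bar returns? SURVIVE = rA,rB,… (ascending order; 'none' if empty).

SURVIVE = r0,r4,r5

prologue: push r0 → mem[0xa4]=0xd6, sp=0xa4
body[0] xor  r0, r4, r4 → r0=0x00
body[1] sub  r0, r4, #26 → r0=0xb9
body[2] add  r0, r1, #63 → r0=0x88
body[3] mov  r3, #0x3e → r3=0x3e
epilogue: pop r0=0xd6, sp=0xa5
r0: callee-saved, written=True
r3: caller-saved, written=True
r4: caller-saved, written=False
r5: caller-saved, written=False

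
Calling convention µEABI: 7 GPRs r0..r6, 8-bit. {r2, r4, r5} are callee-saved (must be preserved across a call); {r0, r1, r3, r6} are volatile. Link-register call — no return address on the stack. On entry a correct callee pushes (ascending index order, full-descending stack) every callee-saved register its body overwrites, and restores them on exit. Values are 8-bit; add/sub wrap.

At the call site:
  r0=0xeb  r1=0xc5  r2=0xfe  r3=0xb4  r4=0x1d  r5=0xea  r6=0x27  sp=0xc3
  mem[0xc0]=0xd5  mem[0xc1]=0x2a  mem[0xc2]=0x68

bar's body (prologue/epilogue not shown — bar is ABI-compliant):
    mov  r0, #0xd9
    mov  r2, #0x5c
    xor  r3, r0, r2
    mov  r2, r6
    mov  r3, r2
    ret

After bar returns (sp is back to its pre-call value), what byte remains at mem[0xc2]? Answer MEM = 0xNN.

prologue: push r2 → mem[0xc2]=0xfe, sp=0xc2
body[0] mov  r0, #0xd9 → r0=0xd9
body[1] mov  r2, #0x5c → r2=0x5c
body[2] xor  r3, r0, r2 → r3=0x85
body[3] mov  r2, r6 → r2=0x27
body[4] mov  r3, r2 → r3=0x27
epilogue: pop r2=0xfe, sp=0xc3
prologue pushed ['r2'] at ['0xc2']

MEM = 0xfe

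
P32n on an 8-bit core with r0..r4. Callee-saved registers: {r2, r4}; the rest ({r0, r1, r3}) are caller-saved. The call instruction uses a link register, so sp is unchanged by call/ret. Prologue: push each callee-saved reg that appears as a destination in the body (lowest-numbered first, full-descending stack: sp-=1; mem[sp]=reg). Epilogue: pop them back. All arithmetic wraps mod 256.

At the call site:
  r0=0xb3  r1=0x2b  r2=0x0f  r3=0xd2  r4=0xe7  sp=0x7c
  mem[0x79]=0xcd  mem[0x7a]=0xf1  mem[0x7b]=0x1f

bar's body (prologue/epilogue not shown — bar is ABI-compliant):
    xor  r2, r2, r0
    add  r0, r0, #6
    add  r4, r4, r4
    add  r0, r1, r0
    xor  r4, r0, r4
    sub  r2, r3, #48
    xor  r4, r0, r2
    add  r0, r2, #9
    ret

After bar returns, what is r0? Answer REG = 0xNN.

prologue: push r2 -> mem[0x7b]=0x0f, sp=0x7b
prologue: push r4 -> mem[0x7a]=0xe7, sp=0x7a
body[0] xor  r2, r2, r0 -> r2=0xbc
body[1] add  r0, r0, #6 -> r0=0xb9
body[2] add  r4, r4, r4 -> r4=0xce
body[3] add  r0, r1, r0 -> r0=0xe4
body[4] xor  r4, r0, r4 -> r4=0x2a
body[5] sub  r2, r3, #48 -> r2=0xa2
body[6] xor  r4, r0, r2 -> r4=0x46
body[7] add  r0, r2, #9 -> r0=0xab
epilogue: pop r4=0xe7, sp=0x7b
epilogue: pop r2=0x0f, sp=0x7c
r0 is caller-saved -> body value

REG = 0xab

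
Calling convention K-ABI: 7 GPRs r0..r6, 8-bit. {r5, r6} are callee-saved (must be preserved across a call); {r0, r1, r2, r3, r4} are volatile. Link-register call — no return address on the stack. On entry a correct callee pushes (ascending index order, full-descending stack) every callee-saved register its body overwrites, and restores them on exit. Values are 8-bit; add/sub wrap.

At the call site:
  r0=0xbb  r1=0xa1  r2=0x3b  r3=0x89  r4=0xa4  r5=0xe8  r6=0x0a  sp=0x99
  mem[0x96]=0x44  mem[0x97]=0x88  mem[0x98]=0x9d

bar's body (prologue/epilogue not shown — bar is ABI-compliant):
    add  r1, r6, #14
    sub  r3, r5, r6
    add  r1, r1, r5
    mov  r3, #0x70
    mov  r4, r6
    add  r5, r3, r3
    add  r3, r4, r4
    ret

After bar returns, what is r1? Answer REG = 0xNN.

REG = 0x00

prologue: push r5 -> mem[0x98]=0xe8, sp=0x98
body[0] add  r1, r6, #14 -> r1=0x18
body[1] sub  r3, r5, r6 -> r3=0xde
body[2] add  r1, r1, r5 -> r1=0x00
body[3] mov  r3, #0x70 -> r3=0x70
body[4] mov  r4, r6 -> r4=0x0a
body[5] add  r5, r3, r3 -> r5=0xe0
body[6] add  r3, r4, r4 -> r3=0x14
epilogue: pop r5=0xe8, sp=0x99
r1 is caller-saved -> body value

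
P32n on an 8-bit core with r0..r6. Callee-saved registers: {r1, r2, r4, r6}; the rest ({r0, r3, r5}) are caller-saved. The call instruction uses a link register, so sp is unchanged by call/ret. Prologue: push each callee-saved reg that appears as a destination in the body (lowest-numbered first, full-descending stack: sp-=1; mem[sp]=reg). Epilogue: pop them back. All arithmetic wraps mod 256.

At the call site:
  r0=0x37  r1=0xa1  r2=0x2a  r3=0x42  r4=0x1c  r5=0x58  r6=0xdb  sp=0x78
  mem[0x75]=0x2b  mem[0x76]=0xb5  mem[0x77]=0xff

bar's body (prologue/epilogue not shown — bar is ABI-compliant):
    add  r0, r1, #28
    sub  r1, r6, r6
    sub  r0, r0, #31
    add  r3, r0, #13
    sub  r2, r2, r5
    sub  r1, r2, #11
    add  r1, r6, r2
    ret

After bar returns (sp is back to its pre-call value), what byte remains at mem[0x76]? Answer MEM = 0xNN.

prologue: push r1 → mem[0x77]=0xa1, sp=0x77
prologue: push r2 → mem[0x76]=0x2a, sp=0x76
body[0] add  r0, r1, #28 → r0=0xbd
body[1] sub  r1, r6, r6 → r1=0x00
body[2] sub  r0, r0, #31 → r0=0x9e
body[3] add  r3, r0, #13 → r3=0xab
body[4] sub  r2, r2, r5 → r2=0xd2
body[5] sub  r1, r2, #11 → r1=0xc7
body[6] add  r1, r6, r2 → r1=0xad
epilogue: pop r2=0x2a, sp=0x77
epilogue: pop r1=0xa1, sp=0x78
prologue pushed ['r1', 'r2'] at ['0x77', '0x76']

MEM = 0x2a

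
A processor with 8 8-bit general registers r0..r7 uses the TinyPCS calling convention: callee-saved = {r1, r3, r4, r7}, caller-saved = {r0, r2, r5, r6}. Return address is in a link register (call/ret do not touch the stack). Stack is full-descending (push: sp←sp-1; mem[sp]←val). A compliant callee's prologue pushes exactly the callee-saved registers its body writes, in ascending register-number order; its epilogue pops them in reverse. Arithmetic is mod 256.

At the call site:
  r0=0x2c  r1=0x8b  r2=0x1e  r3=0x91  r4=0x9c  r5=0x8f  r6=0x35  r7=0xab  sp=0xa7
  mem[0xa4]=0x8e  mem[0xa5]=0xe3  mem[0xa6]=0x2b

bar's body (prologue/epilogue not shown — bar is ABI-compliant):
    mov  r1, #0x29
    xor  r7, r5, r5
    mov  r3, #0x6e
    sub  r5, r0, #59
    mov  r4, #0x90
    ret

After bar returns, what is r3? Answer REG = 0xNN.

prologue: push r1 -> mem[0xa6]=0x8b, sp=0xa6
prologue: push r3 -> mem[0xa5]=0x91, sp=0xa5
prologue: push r4 -> mem[0xa4]=0x9c, sp=0xa4
prologue: push r7 -> mem[0xa3]=0xab, sp=0xa3
body[0] mov  r1, #0x29 -> r1=0x29
body[1] xor  r7, r5, r5 -> r7=0x00
body[2] mov  r3, #0x6e -> r3=0x6e
body[3] sub  r5, r0, #59 -> r5=0xf1
body[4] mov  r4, #0x90 -> r4=0x90
epilogue: pop r7=0xab, sp=0xa4
epilogue: pop r4=0x9c, sp=0xa5
epilogue: pop r3=0x91, sp=0xa6
epilogue: pop r1=0x8b, sp=0xa7
r3 is callee-saved -> restored

REG = 0x91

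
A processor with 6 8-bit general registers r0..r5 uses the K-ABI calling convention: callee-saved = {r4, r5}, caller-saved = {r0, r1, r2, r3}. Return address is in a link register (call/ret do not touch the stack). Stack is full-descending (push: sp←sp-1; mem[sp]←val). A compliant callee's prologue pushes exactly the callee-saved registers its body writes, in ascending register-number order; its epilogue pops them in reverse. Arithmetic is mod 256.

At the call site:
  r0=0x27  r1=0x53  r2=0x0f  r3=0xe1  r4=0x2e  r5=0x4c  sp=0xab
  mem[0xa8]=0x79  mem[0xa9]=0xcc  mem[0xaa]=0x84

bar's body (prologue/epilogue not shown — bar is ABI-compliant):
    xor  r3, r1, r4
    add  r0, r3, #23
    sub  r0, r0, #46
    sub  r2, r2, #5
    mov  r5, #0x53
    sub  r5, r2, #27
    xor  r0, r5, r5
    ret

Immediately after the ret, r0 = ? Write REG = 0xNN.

REG = 0x00

prologue: push r5 → mem[0xaa]=0x4c, sp=0xaa
body[0] xor  r3, r1, r4 → r3=0x7d
body[1] add  r0, r3, #23 → r0=0x94
body[2] sub  r0, r0, #46 → r0=0x66
body[3] sub  r2, r2, #5 → r2=0x0a
body[4] mov  r5, #0x53 → r5=0x53
body[5] sub  r5, r2, #27 → r5=0xef
body[6] xor  r0, r5, r5 → r0=0x00
epilogue: pop r5=0x4c, sp=0xab
r0 is caller-saved → body value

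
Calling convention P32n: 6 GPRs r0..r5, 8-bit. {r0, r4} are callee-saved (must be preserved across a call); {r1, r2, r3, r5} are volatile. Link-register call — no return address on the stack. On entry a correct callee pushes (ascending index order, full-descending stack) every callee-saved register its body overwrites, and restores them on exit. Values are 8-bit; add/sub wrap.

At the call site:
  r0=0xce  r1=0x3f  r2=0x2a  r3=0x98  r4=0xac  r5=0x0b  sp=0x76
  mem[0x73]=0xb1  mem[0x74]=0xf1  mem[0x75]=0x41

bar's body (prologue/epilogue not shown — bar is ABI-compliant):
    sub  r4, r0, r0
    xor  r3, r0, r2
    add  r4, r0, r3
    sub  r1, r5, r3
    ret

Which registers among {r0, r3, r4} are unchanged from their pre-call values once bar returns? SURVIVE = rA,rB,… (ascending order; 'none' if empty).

prologue: push r4 → mem[0x75]=0xac, sp=0x75
body[0] sub  r4, r0, r0 → r4=0x00
body[1] xor  r3, r0, r2 → r3=0xe4
body[2] add  r4, r0, r3 → r4=0xb2
body[3] sub  r1, r5, r3 → r1=0x27
epilogue: pop r4=0xac, sp=0x76
r0: callee-saved, written=False
r3: caller-saved, written=True
r4: callee-saved, written=True

SURVIVE = r0,r4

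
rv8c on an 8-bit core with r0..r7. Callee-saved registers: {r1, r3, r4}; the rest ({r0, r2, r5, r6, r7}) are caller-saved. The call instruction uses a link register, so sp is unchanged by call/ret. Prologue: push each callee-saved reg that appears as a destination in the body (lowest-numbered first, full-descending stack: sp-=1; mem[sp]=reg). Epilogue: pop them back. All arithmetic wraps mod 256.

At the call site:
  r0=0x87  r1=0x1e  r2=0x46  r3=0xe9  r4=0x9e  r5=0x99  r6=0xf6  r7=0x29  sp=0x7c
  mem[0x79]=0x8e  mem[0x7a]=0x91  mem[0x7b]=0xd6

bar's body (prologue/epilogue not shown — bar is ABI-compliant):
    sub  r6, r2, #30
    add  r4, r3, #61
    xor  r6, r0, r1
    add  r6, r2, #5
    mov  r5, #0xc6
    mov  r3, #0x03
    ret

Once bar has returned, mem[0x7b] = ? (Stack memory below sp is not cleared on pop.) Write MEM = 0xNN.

MEM = 0xe9

prologue: push r3 -> mem[0x7b]=0xe9, sp=0x7b
prologue: push r4 -> mem[0x7a]=0x9e, sp=0x7a
body[0] sub  r6, r2, #30 -> r6=0x28
body[1] add  r4, r3, #61 -> r4=0x26
body[2] xor  r6, r0, r1 -> r6=0x99
body[3] add  r6, r2, #5 -> r6=0x4b
body[4] mov  r5, #0xc6 -> r5=0xc6
body[5] mov  r3, #0x03 -> r3=0x03
epilogue: pop r4=0x9e, sp=0x7b
epilogue: pop r3=0xe9, sp=0x7c
prologue pushed ['r3', 'r4'] at ['0x7b', '0x7a']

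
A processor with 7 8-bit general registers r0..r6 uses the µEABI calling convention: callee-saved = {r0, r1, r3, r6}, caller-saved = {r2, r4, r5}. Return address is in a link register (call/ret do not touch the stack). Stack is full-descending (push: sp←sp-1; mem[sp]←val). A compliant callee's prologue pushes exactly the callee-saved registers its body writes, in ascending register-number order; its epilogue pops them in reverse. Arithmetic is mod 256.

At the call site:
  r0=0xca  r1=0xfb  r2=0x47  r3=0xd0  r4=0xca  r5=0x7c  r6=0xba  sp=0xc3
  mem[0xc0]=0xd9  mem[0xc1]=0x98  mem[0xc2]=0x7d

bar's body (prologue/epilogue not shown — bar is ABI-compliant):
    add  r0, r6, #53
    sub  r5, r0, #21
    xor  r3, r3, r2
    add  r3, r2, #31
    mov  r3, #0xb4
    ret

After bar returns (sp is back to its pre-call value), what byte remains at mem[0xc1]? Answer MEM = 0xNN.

MEM = 0xd0

prologue: push r0 -> mem[0xc2]=0xca, sp=0xc2
prologue: push r3 -> mem[0xc1]=0xd0, sp=0xc1
body[0] add  r0, r6, #53 -> r0=0xef
body[1] sub  r5, r0, #21 -> r5=0xda
body[2] xor  r3, r3, r2 -> r3=0x97
body[3] add  r3, r2, #31 -> r3=0x66
body[4] mov  r3, #0xb4 -> r3=0xb4
epilogue: pop r3=0xd0, sp=0xc2
epilogue: pop r0=0xca, sp=0xc3
prologue pushed ['r0', 'r3'] at ['0xc2', '0xc1']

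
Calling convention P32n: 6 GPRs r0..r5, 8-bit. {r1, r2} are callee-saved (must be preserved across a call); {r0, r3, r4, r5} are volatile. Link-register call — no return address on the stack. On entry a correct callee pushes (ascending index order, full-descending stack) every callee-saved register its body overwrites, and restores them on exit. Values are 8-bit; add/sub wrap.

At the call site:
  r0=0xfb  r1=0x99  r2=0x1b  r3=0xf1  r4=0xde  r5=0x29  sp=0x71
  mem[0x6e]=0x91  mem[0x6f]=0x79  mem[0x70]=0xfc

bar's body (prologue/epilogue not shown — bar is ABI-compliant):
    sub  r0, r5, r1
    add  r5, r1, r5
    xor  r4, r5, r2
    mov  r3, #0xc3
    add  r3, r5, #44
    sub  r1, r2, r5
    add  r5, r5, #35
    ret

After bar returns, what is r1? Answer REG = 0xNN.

REG = 0x99

prologue: push r1 → mem[0x70]=0x99, sp=0x70
body[0] sub  r0, r5, r1 → r0=0x90
body[1] add  r5, r1, r5 → r5=0xc2
body[2] xor  r4, r5, r2 → r4=0xd9
body[3] mov  r3, #0xc3 → r3=0xc3
body[4] add  r3, r5, #44 → r3=0xee
body[5] sub  r1, r2, r5 → r1=0x59
body[6] add  r5, r5, #35 → r5=0xe5
epilogue: pop r1=0x99, sp=0x71
r1 is callee-saved → restored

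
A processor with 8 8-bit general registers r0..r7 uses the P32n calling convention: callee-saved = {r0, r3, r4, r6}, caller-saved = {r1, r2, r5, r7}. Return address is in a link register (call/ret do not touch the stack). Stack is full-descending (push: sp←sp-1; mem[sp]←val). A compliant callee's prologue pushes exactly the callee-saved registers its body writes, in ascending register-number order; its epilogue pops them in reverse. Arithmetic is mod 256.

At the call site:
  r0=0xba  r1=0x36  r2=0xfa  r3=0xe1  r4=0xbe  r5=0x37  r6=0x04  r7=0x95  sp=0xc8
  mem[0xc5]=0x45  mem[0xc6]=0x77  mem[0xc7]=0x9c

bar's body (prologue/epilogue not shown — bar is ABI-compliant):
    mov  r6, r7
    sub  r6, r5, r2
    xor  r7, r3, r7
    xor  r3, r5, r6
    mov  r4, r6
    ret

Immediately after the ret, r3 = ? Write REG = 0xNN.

REG = 0xe1

prologue: push r3 → mem[0xc7]=0xe1, sp=0xc7
prologue: push r4 → mem[0xc6]=0xbe, sp=0xc6
prologue: push r6 → mem[0xc5]=0x04, sp=0xc5
body[0] mov  r6, r7 → r6=0x95
body[1] sub  r6, r5, r2 → r6=0x3d
body[2] xor  r7, r3, r7 → r7=0x74
body[3] xor  r3, r5, r6 → r3=0x0a
body[4] mov  r4, r6 → r4=0x3d
epilogue: pop r6=0x04, sp=0xc6
epilogue: pop r4=0xbe, sp=0xc7
epilogue: pop r3=0xe1, sp=0xc8
r3 is callee-saved → restored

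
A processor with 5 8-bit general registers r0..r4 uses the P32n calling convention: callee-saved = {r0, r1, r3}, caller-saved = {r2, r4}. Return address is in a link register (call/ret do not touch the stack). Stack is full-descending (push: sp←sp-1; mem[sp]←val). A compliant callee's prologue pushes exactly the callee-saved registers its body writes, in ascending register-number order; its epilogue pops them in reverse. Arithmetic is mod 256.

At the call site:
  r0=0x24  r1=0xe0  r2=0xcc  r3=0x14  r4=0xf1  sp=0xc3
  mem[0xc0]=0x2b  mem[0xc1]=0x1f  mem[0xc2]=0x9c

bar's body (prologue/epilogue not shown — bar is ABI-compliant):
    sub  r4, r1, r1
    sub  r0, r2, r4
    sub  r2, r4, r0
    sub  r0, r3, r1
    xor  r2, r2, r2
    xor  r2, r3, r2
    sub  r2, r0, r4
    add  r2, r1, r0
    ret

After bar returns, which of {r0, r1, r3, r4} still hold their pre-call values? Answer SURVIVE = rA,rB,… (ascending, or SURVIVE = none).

SURVIVE = r0,r1,r3

prologue: push r0 → mem[0xc2]=0x24, sp=0xc2
body[0] sub  r4, r1, r1 → r4=0x00
body[1] sub  r0, r2, r4 → r0=0xcc
body[2] sub  r2, r4, r0 → r2=0x34
body[3] sub  r0, r3, r1 → r0=0x34
body[4] xor  r2, r2, r2 → r2=0x00
body[5] xor  r2, r3, r2 → r2=0x14
body[6] sub  r2, r0, r4 → r2=0x34
body[7] add  r2, r1, r0 → r2=0x14
epilogue: pop r0=0x24, sp=0xc3
r0: callee-saved, written=True
r1: callee-saved, written=False
r3: callee-saved, written=False
r4: caller-saved, written=True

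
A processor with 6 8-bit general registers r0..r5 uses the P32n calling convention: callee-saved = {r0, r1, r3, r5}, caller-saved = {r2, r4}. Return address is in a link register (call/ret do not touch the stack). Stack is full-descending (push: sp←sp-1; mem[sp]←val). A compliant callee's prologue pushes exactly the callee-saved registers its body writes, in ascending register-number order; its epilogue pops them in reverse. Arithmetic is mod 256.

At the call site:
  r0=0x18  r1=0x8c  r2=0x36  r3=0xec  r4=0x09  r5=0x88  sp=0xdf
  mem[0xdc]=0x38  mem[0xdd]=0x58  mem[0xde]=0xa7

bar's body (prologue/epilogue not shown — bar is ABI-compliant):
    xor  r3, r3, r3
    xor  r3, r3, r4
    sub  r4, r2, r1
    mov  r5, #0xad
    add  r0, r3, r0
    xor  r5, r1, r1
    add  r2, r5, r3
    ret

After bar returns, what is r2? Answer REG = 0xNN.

REG = 0x09

prologue: push r0 -> mem[0xde]=0x18, sp=0xde
prologue: push r3 -> mem[0xdd]=0xec, sp=0xdd
prologue: push r5 -> mem[0xdc]=0x88, sp=0xdc
body[0] xor  r3, r3, r3 -> r3=0x00
body[1] xor  r3, r3, r4 -> r3=0x09
body[2] sub  r4, r2, r1 -> r4=0xaa
body[3] mov  r5, #0xad -> r5=0xad
body[4] add  r0, r3, r0 -> r0=0x21
body[5] xor  r5, r1, r1 -> r5=0x00
body[6] add  r2, r5, r3 -> r2=0x09
epilogue: pop r5=0x88, sp=0xdd
epilogue: pop r3=0xec, sp=0xde
epilogue: pop r0=0x18, sp=0xdf
r2 is caller-saved -> body value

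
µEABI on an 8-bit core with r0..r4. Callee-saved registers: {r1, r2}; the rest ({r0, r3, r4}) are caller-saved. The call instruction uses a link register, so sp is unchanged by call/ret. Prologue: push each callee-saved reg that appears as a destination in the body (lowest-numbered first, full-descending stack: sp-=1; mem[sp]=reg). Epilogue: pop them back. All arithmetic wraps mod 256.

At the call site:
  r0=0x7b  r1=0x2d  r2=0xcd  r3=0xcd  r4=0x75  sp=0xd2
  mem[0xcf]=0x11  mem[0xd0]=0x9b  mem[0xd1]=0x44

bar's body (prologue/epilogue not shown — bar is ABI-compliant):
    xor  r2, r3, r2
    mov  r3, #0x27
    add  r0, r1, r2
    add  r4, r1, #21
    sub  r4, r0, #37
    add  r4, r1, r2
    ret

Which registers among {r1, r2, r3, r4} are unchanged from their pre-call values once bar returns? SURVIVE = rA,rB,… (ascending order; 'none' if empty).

prologue: push r2 -> mem[0xd1]=0xcd, sp=0xd1
body[0] xor  r2, r3, r2 -> r2=0x00
body[1] mov  r3, #0x27 -> r3=0x27
body[2] add  r0, r1, r2 -> r0=0x2d
body[3] add  r4, r1, #21 -> r4=0x42
body[4] sub  r4, r0, #37 -> r4=0x08
body[5] add  r4, r1, r2 -> r4=0x2d
epilogue: pop r2=0xcd, sp=0xd2
r1: callee-saved, written=False
r2: callee-saved, written=True
r3: caller-saved, written=True
r4: caller-saved, written=True

SURVIVE = r1,r2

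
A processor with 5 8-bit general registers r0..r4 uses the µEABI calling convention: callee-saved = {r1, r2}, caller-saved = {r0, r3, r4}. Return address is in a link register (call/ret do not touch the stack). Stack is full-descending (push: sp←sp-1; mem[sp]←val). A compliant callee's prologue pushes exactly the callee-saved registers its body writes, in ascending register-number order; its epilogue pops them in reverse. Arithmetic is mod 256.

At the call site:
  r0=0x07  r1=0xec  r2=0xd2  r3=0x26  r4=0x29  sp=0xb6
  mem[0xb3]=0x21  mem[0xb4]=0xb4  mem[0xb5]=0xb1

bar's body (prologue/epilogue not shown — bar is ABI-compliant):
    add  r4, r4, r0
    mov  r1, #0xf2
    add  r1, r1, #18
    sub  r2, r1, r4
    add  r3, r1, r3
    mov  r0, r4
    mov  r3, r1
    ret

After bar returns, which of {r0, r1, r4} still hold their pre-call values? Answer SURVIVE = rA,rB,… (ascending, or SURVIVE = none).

SURVIVE = r1

prologue: push r1 -> mem[0xb5]=0xec, sp=0xb5
prologue: push r2 -> mem[0xb4]=0xd2, sp=0xb4
body[0] add  r4, r4, r0 -> r4=0x30
body[1] mov  r1, #0xf2 -> r1=0xf2
body[2] add  r1, r1, #18 -> r1=0x04
body[3] sub  r2, r1, r4 -> r2=0xd4
body[4] add  r3, r1, r3 -> r3=0x2a
body[5] mov  r0, r4 -> r0=0x30
body[6] mov  r3, r1 -> r3=0x04
epilogue: pop r2=0xd2, sp=0xb5
epilogue: pop r1=0xec, sp=0xb6
r0: caller-saved, written=True
r1: callee-saved, written=True
r4: caller-saved, written=True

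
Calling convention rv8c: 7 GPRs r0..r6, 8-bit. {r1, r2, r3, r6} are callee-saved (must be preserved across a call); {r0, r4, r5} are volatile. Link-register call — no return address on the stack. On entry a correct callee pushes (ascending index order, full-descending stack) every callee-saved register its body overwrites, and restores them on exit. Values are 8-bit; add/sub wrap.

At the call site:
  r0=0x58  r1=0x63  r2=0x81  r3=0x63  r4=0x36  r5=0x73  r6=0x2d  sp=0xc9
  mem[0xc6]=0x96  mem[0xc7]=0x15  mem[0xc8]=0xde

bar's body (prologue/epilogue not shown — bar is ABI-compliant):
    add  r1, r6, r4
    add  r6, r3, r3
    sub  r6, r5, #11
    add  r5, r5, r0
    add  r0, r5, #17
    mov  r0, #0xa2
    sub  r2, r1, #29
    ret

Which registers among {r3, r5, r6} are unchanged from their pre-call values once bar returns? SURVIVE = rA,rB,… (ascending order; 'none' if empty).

prologue: push r1 → mem[0xc8]=0x63, sp=0xc8
prologue: push r2 → mem[0xc7]=0x81, sp=0xc7
prologue: push r6 → mem[0xc6]=0x2d, sp=0xc6
body[0] add  r1, r6, r4 → r1=0x63
body[1] add  r6, r3, r3 → r6=0xc6
body[2] sub  r6, r5, #11 → r6=0x68
body[3] add  r5, r5, r0 → r5=0xcb
body[4] add  r0, r5, #17 → r0=0xdc
body[5] mov  r0, #0xa2 → r0=0xa2
body[6] sub  r2, r1, #29 → r2=0x46
epilogue: pop r6=0x2d, sp=0xc7
epilogue: pop r2=0x81, sp=0xc8
epilogue: pop r1=0x63, sp=0xc9
r3: callee-saved, written=False
r5: caller-saved, written=True
r6: callee-saved, written=True

SURVIVE = r3,r6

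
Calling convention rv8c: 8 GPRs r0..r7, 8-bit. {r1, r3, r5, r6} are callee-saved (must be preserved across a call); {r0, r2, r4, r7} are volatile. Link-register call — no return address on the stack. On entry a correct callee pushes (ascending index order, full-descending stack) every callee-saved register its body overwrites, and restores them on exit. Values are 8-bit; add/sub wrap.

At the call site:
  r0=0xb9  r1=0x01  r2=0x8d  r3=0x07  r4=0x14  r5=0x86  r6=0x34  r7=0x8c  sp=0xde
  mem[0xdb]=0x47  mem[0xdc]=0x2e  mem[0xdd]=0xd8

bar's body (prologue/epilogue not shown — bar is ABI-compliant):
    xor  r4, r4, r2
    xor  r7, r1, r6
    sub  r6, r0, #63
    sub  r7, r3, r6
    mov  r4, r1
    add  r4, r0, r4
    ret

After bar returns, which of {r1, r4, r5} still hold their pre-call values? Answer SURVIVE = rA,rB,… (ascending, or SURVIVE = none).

SURVIVE = r1,r5

prologue: push r6 → mem[0xdd]=0x34, sp=0xdd
body[0] xor  r4, r4, r2 → r4=0x99
body[1] xor  r7, r1, r6 → r7=0x35
body[2] sub  r6, r0, #63 → r6=0x7a
body[3] sub  r7, r3, r6 → r7=0x8d
body[4] mov  r4, r1 → r4=0x01
body[5] add  r4, r0, r4 → r4=0xba
epilogue: pop r6=0x34, sp=0xde
r1: callee-saved, written=False
r4: caller-saved, written=True
r5: callee-saved, written=False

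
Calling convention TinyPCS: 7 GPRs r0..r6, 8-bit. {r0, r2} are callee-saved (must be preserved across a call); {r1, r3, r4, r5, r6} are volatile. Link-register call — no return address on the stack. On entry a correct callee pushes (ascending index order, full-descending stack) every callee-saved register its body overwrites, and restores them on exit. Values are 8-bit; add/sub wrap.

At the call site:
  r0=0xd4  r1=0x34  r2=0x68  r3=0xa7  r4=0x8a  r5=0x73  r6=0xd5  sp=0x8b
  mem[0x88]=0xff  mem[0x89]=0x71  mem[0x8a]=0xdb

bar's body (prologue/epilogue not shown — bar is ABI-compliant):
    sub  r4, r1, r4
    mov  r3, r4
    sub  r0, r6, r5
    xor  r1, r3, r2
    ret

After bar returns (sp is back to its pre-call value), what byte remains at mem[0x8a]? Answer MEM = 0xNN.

MEM = 0xd4

prologue: push r0 → mem[0x8a]=0xd4, sp=0x8a
body[0] sub  r4, r1, r4 → r4=0xaa
body[1] mov  r3, r4 → r3=0xaa
body[2] sub  r0, r6, r5 → r0=0x62
body[3] xor  r1, r3, r2 → r1=0xc2
epilogue: pop r0=0xd4, sp=0x8b
prologue pushed ['r0'] at ['0x8a']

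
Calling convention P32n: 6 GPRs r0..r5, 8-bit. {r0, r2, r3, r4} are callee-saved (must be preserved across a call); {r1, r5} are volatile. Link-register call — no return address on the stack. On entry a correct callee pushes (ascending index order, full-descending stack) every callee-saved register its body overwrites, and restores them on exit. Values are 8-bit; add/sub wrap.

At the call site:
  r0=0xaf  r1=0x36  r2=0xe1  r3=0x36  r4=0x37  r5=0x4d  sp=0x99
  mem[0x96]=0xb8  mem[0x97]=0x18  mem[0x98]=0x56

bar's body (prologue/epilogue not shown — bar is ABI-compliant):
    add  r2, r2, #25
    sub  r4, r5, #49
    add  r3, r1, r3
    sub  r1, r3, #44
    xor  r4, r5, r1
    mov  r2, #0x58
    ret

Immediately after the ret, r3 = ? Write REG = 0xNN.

REG = 0x36

prologue: push r2 -> mem[0x98]=0xe1, sp=0x98
prologue: push r3 -> mem[0x97]=0x36, sp=0x97
prologue: push r4 -> mem[0x96]=0x37, sp=0x96
body[0] add  r2, r2, #25 -> r2=0xfa
body[1] sub  r4, r5, #49 -> r4=0x1c
body[2] add  r3, r1, r3 -> r3=0x6c
body[3] sub  r1, r3, #44 -> r1=0x40
body[4] xor  r4, r5, r1 -> r4=0x0d
body[5] mov  r2, #0x58 -> r2=0x58
epilogue: pop r4=0x37, sp=0x97
epilogue: pop r3=0x36, sp=0x98
epilogue: pop r2=0xe1, sp=0x99
r3 is callee-saved -> restored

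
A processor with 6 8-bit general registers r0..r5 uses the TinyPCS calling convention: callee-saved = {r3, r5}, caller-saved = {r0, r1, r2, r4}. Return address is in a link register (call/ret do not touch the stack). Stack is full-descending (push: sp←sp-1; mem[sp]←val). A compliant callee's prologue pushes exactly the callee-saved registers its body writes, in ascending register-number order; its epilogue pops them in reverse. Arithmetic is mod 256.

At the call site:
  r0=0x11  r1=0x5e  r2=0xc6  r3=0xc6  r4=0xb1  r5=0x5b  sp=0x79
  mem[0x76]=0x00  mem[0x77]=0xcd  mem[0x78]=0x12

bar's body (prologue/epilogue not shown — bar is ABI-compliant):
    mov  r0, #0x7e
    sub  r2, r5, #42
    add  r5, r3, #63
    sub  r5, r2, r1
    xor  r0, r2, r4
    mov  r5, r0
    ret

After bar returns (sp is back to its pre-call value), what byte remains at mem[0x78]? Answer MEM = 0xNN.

MEM = 0x5b

prologue: push r5 -> mem[0x78]=0x5b, sp=0x78
body[0] mov  r0, #0x7e -> r0=0x7e
body[1] sub  r2, r5, #42 -> r2=0x31
body[2] add  r5, r3, #63 -> r5=0x05
body[3] sub  r5, r2, r1 -> r5=0xd3
body[4] xor  r0, r2, r4 -> r0=0x80
body[5] mov  r5, r0 -> r5=0x80
epilogue: pop r5=0x5b, sp=0x79
prologue pushed ['r5'] at ['0x78']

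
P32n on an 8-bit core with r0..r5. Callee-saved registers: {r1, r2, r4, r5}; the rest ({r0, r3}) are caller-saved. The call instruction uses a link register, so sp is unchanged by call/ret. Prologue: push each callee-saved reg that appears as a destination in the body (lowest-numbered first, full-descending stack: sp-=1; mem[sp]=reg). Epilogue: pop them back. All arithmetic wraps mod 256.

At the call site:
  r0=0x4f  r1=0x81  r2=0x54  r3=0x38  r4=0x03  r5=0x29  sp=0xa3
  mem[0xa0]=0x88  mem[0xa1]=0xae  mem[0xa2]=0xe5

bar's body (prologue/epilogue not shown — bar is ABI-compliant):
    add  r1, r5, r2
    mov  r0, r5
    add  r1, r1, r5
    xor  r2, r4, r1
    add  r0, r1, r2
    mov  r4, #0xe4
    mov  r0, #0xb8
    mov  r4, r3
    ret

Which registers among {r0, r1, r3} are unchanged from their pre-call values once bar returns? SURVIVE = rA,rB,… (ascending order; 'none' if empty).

SURVIVE = r1,r3

prologue: push r1 → mem[0xa2]=0x81, sp=0xa2
prologue: push r2 → mem[0xa1]=0x54, sp=0xa1
prologue: push r4 → mem[0xa0]=0x03, sp=0xa0
body[0] add  r1, r5, r2 → r1=0x7d
body[1] mov  r0, r5 → r0=0x29
body[2] add  r1, r1, r5 → r1=0xa6
body[3] xor  r2, r4, r1 → r2=0xa5
body[4] add  r0, r1, r2 → r0=0x4b
body[5] mov  r4, #0xe4 → r4=0xe4
body[6] mov  r0, #0xb8 → r0=0xb8
body[7] mov  r4, r3 → r4=0x38
epilogue: pop r4=0x03, sp=0xa1
epilogue: pop r2=0x54, sp=0xa2
epilogue: pop r1=0x81, sp=0xa3
r0: caller-saved, written=True
r1: callee-saved, written=True
r3: caller-saved, written=False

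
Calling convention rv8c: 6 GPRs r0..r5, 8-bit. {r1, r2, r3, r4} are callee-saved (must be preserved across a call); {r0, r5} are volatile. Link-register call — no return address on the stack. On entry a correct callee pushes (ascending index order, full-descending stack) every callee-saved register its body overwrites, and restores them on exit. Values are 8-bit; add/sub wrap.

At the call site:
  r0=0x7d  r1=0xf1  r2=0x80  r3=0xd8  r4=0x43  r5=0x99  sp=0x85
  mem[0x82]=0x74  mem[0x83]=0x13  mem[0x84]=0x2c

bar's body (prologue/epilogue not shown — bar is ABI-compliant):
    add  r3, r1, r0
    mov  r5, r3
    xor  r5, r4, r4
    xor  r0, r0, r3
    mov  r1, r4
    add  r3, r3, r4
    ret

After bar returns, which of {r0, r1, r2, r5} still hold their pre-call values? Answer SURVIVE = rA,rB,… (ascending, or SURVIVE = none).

prologue: push r1 → mem[0x84]=0xf1, sp=0x84
prologue: push r3 → mem[0x83]=0xd8, sp=0x83
body[0] add  r3, r1, r0 → r3=0x6e
body[1] mov  r5, r3 → r5=0x6e
body[2] xor  r5, r4, r4 → r5=0x00
body[3] xor  r0, r0, r3 → r0=0x13
body[4] mov  r1, r4 → r1=0x43
body[5] add  r3, r3, r4 → r3=0xb1
epilogue: pop r3=0xd8, sp=0x84
epilogue: pop r1=0xf1, sp=0x85
r0: caller-saved, written=True
r1: callee-saved, written=True
r2: callee-saved, written=False
r5: caller-saved, written=True

SURVIVE = r1,r2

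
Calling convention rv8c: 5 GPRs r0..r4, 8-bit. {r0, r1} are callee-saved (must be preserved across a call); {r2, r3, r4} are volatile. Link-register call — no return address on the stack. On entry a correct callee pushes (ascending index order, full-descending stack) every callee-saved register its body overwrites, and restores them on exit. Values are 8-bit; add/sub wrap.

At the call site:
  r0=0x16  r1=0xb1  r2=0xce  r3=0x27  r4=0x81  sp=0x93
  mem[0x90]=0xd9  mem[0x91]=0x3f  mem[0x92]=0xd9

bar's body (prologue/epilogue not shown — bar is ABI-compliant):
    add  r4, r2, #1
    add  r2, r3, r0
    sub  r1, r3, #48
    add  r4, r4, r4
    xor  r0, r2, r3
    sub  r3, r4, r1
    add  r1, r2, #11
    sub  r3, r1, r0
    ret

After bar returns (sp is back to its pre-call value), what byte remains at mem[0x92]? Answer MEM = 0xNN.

MEM = 0x16

prologue: push r0 -> mem[0x92]=0x16, sp=0x92
prologue: push r1 -> mem[0x91]=0xb1, sp=0x91
body[0] add  r4, r2, #1 -> r4=0xcf
body[1] add  r2, r3, r0 -> r2=0x3d
body[2] sub  r1, r3, #48 -> r1=0xf7
body[3] add  r4, r4, r4 -> r4=0x9e
body[4] xor  r0, r2, r3 -> r0=0x1a
body[5] sub  r3, r4, r1 -> r3=0xa7
body[6] add  r1, r2, #11 -> r1=0x48
body[7] sub  r3, r1, r0 -> r3=0x2e
epilogue: pop r1=0xb1, sp=0x92
epilogue: pop r0=0x16, sp=0x93
prologue pushed ['r0', 'r1'] at ['0x92', '0x91']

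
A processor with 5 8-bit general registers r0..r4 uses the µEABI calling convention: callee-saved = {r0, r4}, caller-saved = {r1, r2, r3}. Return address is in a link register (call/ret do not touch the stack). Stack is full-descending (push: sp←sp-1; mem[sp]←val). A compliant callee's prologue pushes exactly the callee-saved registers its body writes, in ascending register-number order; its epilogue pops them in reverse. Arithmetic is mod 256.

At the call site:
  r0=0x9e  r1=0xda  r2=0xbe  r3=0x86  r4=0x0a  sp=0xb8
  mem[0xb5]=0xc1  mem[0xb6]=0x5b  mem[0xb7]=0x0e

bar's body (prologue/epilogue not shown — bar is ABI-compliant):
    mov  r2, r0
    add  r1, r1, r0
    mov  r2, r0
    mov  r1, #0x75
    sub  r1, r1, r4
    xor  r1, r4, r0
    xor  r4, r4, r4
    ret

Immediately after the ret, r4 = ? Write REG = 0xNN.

REG = 0x0a

prologue: push r4 → mem[0xb7]=0x0a, sp=0xb7
body[0] mov  r2, r0 → r2=0x9e
body[1] add  r1, r1, r0 → r1=0x78
body[2] mov  r2, r0 → r2=0x9e
body[3] mov  r1, #0x75 → r1=0x75
body[4] sub  r1, r1, r4 → r1=0x6b
body[5] xor  r1, r4, r0 → r1=0x94
body[6] xor  r4, r4, r4 → r4=0x00
epilogue: pop r4=0x0a, sp=0xb8
r4 is callee-saved → restored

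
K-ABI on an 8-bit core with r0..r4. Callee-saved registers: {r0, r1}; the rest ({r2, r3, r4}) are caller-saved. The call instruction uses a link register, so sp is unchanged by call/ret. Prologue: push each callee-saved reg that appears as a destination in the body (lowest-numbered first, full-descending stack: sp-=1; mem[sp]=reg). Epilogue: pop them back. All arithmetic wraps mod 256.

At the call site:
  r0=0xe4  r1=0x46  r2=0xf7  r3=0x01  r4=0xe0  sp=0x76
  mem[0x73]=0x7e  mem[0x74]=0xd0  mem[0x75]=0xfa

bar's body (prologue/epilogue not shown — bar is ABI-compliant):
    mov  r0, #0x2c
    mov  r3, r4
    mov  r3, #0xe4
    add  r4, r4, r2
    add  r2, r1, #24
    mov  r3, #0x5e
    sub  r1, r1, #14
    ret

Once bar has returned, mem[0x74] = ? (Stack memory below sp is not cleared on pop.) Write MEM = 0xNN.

MEM = 0x46

prologue: push r0 -> mem[0x75]=0xe4, sp=0x75
prologue: push r1 -> mem[0x74]=0x46, sp=0x74
body[0] mov  r0, #0x2c -> r0=0x2c
body[1] mov  r3, r4 -> r3=0xe0
body[2] mov  r3, #0xe4 -> r3=0xe4
body[3] add  r4, r4, r2 -> r4=0xd7
body[4] add  r2, r1, #24 -> r2=0x5e
body[5] mov  r3, #0x5e -> r3=0x5e
body[6] sub  r1, r1, #14 -> r1=0x38
epilogue: pop r1=0x46, sp=0x75
epilogue: pop r0=0xe4, sp=0x76
prologue pushed ['r0', 'r1'] at ['0x75', '0x74']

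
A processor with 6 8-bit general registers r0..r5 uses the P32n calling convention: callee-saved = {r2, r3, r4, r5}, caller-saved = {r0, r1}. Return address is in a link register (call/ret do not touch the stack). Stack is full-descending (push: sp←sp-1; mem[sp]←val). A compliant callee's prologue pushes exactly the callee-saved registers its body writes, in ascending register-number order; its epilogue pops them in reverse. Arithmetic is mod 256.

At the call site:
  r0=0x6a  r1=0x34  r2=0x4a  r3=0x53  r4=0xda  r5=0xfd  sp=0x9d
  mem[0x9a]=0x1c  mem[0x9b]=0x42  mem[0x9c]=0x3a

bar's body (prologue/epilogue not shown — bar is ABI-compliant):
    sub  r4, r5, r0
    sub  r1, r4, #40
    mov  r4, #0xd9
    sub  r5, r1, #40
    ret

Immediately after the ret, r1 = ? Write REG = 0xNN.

prologue: push r4 → mem[0x9c]=0xda, sp=0x9c
prologue: push r5 → mem[0x9b]=0xfd, sp=0x9b
body[0] sub  r4, r5, r0 → r4=0x93
body[1] sub  r1, r4, #40 → r1=0x6b
body[2] mov  r4, #0xd9 → r4=0xd9
body[3] sub  r5, r1, #40 → r5=0x43
epilogue: pop r5=0xfd, sp=0x9c
epilogue: pop r4=0xda, sp=0x9d
r1 is caller-saved → body value

REG = 0x6b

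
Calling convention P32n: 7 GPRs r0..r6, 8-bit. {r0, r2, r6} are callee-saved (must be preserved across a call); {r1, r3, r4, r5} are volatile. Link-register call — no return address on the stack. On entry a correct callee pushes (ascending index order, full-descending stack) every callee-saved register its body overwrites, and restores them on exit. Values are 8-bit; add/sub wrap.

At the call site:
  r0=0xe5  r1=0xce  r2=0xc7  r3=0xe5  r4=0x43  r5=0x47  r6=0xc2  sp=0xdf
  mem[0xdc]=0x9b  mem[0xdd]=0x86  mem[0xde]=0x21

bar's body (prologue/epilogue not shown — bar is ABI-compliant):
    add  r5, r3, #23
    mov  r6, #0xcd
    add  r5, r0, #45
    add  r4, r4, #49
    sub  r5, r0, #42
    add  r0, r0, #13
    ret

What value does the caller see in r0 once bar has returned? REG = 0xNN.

prologue: push r0 → mem[0xde]=0xe5, sp=0xde
prologue: push r6 → mem[0xdd]=0xc2, sp=0xdd
body[0] add  r5, r3, #23 → r5=0xfc
body[1] mov  r6, #0xcd → r6=0xcd
body[2] add  r5, r0, #45 → r5=0x12
body[3] add  r4, r4, #49 → r4=0x74
body[4] sub  r5, r0, #42 → r5=0xbb
body[5] add  r0, r0, #13 → r0=0xf2
epilogue: pop r6=0xc2, sp=0xde
epilogue: pop r0=0xe5, sp=0xdf
r0 is callee-saved → restored

REG = 0xe5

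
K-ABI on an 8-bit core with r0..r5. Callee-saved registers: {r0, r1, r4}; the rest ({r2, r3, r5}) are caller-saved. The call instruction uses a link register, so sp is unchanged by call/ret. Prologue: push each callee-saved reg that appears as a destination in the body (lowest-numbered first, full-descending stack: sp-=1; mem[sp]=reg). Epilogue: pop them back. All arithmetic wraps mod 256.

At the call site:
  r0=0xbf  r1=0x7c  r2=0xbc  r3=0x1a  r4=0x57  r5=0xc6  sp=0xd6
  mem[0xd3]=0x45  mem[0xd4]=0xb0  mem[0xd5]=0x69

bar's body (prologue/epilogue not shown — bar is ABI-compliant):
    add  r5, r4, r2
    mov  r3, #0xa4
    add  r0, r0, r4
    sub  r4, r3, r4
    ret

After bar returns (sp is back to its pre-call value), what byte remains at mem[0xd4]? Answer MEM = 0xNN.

MEM = 0x57

prologue: push r0 → mem[0xd5]=0xbf, sp=0xd5
prologue: push r4 → mem[0xd4]=0x57, sp=0xd4
body[0] add  r5, r4, r2 → r5=0x13
body[1] mov  r3, #0xa4 → r3=0xa4
body[2] add  r0, r0, r4 → r0=0x16
body[3] sub  r4, r3, r4 → r4=0x4d
epilogue: pop r4=0x57, sp=0xd5
epilogue: pop r0=0xbf, sp=0xd6
prologue pushed ['r0', 'r4'] at ['0xd5', '0xd4']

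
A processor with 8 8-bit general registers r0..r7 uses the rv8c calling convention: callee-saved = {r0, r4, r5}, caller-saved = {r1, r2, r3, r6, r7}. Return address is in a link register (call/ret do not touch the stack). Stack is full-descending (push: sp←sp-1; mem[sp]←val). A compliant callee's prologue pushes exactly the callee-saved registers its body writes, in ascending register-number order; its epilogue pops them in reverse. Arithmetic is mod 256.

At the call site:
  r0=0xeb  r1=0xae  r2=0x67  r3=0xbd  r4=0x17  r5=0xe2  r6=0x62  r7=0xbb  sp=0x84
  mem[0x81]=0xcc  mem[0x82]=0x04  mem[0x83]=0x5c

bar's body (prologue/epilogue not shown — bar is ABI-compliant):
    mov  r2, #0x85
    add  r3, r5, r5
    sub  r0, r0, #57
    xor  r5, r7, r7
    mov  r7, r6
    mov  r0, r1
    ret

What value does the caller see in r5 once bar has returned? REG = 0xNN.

prologue: push r0 -> mem[0x83]=0xeb, sp=0x83
prologue: push r5 -> mem[0x82]=0xe2, sp=0x82
body[0] mov  r2, #0x85 -> r2=0x85
body[1] add  r3, r5, r5 -> r3=0xc4
body[2] sub  r0, r0, #57 -> r0=0xb2
body[3] xor  r5, r7, r7 -> r5=0x00
body[4] mov  r7, r6 -> r7=0x62
body[5] mov  r0, r1 -> r0=0xae
epilogue: pop r5=0xe2, sp=0x83
epilogue: pop r0=0xeb, sp=0x84
r5 is callee-saved -> restored

REG = 0xe2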